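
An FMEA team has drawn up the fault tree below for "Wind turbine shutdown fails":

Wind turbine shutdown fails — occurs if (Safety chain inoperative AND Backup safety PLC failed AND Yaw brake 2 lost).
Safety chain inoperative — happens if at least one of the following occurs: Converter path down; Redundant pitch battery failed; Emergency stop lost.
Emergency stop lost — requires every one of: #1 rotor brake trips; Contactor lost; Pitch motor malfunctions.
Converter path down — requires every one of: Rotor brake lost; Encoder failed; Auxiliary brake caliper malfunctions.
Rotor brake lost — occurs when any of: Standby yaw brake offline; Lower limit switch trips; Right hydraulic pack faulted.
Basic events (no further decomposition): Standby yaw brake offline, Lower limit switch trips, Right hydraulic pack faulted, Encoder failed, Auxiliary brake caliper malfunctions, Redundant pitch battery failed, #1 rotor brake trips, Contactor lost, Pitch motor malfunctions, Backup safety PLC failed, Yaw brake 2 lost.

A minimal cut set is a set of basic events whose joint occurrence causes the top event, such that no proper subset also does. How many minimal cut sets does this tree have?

5

Rotor brake lost [OR]: union of children's cut sets → 3 cut set(s).
Converter path down [AND]: one cut set from each child combined → 3 × 1 × 1 = 3 cut set(s).
Emergency stop lost [AND]: one cut set from each child combined → 1 × 1 × 1 = 1 cut set(s).
Safety chain inoperative [OR]: union of children's cut sets → 5 cut set(s).
Wind turbine shutdown fails [AND]: one cut set from each child combined → 5 × 1 × 1 = 5 cut set(s).
Minimal cut sets: {Auxiliary brake caliper malfunctions, Backup safety PLC failed, Encoder failed, Standby yaw brake offline, Yaw brake 2 lost}; {Auxiliary brake caliper malfunctions, Backup safety PLC failed, Encoder failed, Lower limit switch trips, Yaw brake 2 lost}; {Auxiliary brake caliper malfunctions, Backup safety PLC failed, Encoder failed, Right hydraulic pack faulted, Yaw brake 2 lost}; {Backup safety PLC failed, Redundant pitch battery failed, Yaw brake 2 lost}; {#1 rotor brake trips, Backup safety PLC failed, Contactor lost, Pitch motor malfunctions, Yaw brake 2 lost}.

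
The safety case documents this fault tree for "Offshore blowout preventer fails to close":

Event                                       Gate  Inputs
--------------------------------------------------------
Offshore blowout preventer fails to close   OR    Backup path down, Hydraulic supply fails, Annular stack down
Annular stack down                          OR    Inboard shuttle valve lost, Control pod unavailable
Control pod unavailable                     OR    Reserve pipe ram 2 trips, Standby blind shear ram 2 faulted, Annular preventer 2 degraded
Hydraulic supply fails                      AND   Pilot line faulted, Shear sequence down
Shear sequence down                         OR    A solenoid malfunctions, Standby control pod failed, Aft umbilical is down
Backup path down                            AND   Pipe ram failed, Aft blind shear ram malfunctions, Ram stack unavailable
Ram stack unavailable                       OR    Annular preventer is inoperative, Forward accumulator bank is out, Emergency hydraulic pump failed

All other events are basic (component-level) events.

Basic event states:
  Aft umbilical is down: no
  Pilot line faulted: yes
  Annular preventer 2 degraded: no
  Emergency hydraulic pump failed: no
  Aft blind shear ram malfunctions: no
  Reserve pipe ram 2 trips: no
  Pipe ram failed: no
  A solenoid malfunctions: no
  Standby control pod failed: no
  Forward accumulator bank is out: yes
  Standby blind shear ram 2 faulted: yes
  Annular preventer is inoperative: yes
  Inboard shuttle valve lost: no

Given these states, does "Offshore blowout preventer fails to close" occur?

Ram stack unavailable [OR]: Annular preventer is inoperative=occurs, Forward accumulator bank is out=occurs, Emergency hydraulic pump failed=not → at least one input occurs → occurs.
Backup path down [AND]: Pipe ram failed=not, Aft blind shear ram malfunctions=not, Ram stack unavailable=occurs → not all inputs occur → does not occur.
Shear sequence down [OR]: A solenoid malfunctions=not, Standby control pod failed=not, Aft umbilical is down=not → no input occurs → does not occur.
Hydraulic supply fails [AND]: Pilot line faulted=occurs, Shear sequence down=not → not all inputs occur → does not occur.
Control pod unavailable [OR]: Reserve pipe ram 2 trips=not, Standby blind shear ram 2 faulted=occurs, Annular preventer 2 degraded=not → at least one input occurs → occurs.
Annular stack down [OR]: Inboard shuttle valve lost=not, Control pod unavailable=occurs → at least one input occurs → occurs.
Offshore blowout preventer fails to close [OR]: Backup path down=not, Hydraulic supply fails=not, Annular stack down=occurs → at least one input occurs → occurs.

Yes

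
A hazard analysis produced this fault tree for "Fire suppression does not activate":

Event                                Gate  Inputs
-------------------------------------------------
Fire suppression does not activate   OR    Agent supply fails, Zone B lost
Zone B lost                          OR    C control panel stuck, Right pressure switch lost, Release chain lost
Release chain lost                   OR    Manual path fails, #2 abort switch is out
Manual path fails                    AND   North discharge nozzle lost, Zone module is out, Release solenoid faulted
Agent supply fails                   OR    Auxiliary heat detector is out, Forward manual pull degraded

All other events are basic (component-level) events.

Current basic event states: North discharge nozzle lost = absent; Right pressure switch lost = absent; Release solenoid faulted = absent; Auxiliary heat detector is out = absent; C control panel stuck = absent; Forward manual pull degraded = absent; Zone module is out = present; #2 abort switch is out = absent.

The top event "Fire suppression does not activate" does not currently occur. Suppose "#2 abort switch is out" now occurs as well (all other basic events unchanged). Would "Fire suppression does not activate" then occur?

Yes

Counterfactual: set "#2 abort switch is out" to occurred.
Agent supply fails [OR]: Auxiliary heat detector is out=not, Forward manual pull degraded=not → no input occurs → does not occur.
Manual path fails [AND]: North discharge nozzle lost=not, Zone module is out=occurs, Release solenoid faulted=not → not all inputs occur → does not occur.
Release chain lost [OR]: Manual path fails=not, #2 abort switch is out=occurs → at least one input occurs → occurs.
Zone B lost [OR]: C control panel stuck=not, Right pressure switch lost=not, Release chain lost=occurs → at least one input occurs → occurs.
Fire suppression does not activate [OR]: Agent supply fails=not, Zone B lost=occurs → at least one input occurs → occurs.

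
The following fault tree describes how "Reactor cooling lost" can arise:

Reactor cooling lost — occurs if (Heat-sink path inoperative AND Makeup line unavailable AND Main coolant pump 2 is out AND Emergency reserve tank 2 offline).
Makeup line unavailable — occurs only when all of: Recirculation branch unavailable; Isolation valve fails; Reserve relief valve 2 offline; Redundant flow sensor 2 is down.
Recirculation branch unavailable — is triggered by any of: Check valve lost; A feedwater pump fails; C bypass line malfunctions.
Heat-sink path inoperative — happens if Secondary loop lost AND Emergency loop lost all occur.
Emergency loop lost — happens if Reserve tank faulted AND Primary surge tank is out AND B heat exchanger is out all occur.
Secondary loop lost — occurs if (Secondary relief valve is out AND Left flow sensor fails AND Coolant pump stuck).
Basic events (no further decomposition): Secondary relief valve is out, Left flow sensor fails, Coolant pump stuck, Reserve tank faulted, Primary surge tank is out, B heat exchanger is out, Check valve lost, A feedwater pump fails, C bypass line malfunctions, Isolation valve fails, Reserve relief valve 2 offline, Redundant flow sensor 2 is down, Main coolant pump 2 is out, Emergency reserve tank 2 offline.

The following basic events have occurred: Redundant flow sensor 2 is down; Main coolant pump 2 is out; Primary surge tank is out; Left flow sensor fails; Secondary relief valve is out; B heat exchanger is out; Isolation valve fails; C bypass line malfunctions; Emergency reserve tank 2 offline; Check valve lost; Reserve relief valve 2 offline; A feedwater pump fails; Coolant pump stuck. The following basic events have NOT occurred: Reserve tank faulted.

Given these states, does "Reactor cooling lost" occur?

No

Secondary loop lost [AND]: Secondary relief valve is out=occurs, Left flow sensor fails=occurs, Coolant pump stuck=occurs → all inputs occur → occurs.
Emergency loop lost [AND]: Reserve tank faulted=not, Primary surge tank is out=occurs, B heat exchanger is out=occurs → not all inputs occur → does not occur.
Heat-sink path inoperative [AND]: Secondary loop lost=occurs, Emergency loop lost=not → not all inputs occur → does not occur.
Recirculation branch unavailable [OR]: Check valve lost=occurs, A feedwater pump fails=occurs, C bypass line malfunctions=occurs → at least one input occurs → occurs.
Makeup line unavailable [AND]: Recirculation branch unavailable=occurs, Isolation valve fails=occurs, Reserve relief valve 2 offline=occurs, Redundant flow sensor 2 is down=occurs → all inputs occur → occurs.
Reactor cooling lost [AND]: Heat-sink path inoperative=not, Makeup line unavailable=occurs, Main coolant pump 2 is out=occurs, Emergency reserve tank 2 offline=occurs → not all inputs occur → does not occur.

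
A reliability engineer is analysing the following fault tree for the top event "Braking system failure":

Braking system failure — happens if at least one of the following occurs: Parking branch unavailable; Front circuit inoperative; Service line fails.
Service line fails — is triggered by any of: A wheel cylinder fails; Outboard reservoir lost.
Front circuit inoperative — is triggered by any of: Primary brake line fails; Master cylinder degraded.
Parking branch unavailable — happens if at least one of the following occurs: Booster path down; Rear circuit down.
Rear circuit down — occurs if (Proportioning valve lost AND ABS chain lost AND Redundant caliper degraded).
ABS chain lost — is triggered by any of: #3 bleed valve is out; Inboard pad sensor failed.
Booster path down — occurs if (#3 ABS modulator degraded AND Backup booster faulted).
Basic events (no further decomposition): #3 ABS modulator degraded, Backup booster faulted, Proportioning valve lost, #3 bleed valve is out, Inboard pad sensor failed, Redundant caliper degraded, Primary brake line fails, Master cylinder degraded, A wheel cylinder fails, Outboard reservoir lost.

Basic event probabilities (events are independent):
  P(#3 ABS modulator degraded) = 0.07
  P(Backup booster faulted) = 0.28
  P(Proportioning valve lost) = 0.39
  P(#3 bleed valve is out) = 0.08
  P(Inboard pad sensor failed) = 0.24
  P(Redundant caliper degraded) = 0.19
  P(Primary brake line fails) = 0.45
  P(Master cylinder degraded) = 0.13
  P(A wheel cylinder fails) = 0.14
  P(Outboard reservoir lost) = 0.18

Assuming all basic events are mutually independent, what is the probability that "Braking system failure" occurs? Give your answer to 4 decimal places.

P(Booster path down) [AND] = 0.07 × 0.28 = 0.019600
P(ABS chain lost) [OR] = 1 − (1−0.08) × (1−0.24) = 0.300800
P(Rear circuit down) [AND] = 0.39 × 0.300800 × 0.19 = 0.022289
P(Parking branch unavailable) [OR] = 1 − (1−0.019600) × (1−0.022289) = 0.041452
P(Front circuit inoperative) [OR] = 1 − (1−0.45) × (1−0.13) = 0.521500
P(Service line fails) [OR] = 1 − (1−0.14) × (1−0.18) = 0.294800
P(Braking system failure) [OR] = 1 − (1−0.041452) × (1−0.521500) × (1−0.294800) = 0.676549
Rounded to 4 decimal places: P(Braking system failure) ≈ 0.6765.

0.6765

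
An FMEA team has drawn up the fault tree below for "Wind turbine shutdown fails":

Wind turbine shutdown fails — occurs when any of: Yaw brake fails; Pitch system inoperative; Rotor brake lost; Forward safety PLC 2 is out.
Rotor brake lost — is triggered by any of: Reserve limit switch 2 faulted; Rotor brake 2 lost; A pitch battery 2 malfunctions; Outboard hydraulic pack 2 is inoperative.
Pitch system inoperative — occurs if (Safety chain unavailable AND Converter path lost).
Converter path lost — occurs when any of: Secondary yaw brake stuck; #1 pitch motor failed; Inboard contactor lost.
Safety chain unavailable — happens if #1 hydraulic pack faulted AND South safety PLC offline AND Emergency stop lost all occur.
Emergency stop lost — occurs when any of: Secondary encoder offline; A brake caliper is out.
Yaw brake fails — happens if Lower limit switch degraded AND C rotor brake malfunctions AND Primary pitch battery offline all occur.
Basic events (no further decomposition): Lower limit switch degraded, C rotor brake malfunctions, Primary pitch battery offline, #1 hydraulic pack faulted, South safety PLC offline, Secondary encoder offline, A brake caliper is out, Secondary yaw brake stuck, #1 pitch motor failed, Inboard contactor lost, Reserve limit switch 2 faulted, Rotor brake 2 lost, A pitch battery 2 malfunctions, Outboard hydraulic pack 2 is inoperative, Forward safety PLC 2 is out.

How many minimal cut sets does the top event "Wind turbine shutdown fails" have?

Yaw brake fails [AND]: one cut set from each child combined → 1 × 1 × 1 = 1 cut set(s).
Emergency stop lost [OR]: union of children's cut sets → 2 cut set(s).
Safety chain unavailable [AND]: one cut set from each child combined → 1 × 1 × 2 = 2 cut set(s).
Converter path lost [OR]: union of children's cut sets → 3 cut set(s).
Pitch system inoperative [AND]: one cut set from each child combined → 2 × 3 = 6 cut set(s).
Rotor brake lost [OR]: union of children's cut sets → 4 cut set(s).
Wind turbine shutdown fails [OR]: union of children's cut sets → 12 cut set(s).

12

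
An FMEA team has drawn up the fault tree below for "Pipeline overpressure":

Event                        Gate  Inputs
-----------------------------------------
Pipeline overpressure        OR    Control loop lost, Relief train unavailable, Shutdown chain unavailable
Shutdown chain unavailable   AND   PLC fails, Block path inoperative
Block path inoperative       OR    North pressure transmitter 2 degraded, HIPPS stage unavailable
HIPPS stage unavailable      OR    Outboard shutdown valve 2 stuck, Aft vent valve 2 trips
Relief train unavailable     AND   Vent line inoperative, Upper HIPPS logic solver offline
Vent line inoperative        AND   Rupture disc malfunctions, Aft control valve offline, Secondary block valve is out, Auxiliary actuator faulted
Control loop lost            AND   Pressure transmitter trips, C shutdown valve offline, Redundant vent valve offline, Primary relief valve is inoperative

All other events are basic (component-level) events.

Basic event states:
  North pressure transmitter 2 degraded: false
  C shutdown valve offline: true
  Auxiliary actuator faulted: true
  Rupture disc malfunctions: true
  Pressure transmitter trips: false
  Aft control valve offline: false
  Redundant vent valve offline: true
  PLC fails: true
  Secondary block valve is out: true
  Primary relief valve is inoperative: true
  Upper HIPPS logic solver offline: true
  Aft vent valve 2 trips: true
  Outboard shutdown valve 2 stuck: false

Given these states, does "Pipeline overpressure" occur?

Yes

Control loop lost [AND]: Pressure transmitter trips=not, C shutdown valve offline=occurs, Redundant vent valve offline=occurs, Primary relief valve is inoperative=occurs → not all inputs occur → does not occur.
Vent line inoperative [AND]: Rupture disc malfunctions=occurs, Aft control valve offline=not, Secondary block valve is out=occurs, Auxiliary actuator faulted=occurs → not all inputs occur → does not occur.
Relief train unavailable [AND]: Vent line inoperative=not, Upper HIPPS logic solver offline=occurs → not all inputs occur → does not occur.
HIPPS stage unavailable [OR]: Outboard shutdown valve 2 stuck=not, Aft vent valve 2 trips=occurs → at least one input occurs → occurs.
Block path inoperative [OR]: North pressure transmitter 2 degraded=not, HIPPS stage unavailable=occurs → at least one input occurs → occurs.
Shutdown chain unavailable [AND]: PLC fails=occurs, Block path inoperative=occurs → all inputs occur → occurs.
Pipeline overpressure [OR]: Control loop lost=not, Relief train unavailable=not, Shutdown chain unavailable=occurs → at least one input occurs → occurs.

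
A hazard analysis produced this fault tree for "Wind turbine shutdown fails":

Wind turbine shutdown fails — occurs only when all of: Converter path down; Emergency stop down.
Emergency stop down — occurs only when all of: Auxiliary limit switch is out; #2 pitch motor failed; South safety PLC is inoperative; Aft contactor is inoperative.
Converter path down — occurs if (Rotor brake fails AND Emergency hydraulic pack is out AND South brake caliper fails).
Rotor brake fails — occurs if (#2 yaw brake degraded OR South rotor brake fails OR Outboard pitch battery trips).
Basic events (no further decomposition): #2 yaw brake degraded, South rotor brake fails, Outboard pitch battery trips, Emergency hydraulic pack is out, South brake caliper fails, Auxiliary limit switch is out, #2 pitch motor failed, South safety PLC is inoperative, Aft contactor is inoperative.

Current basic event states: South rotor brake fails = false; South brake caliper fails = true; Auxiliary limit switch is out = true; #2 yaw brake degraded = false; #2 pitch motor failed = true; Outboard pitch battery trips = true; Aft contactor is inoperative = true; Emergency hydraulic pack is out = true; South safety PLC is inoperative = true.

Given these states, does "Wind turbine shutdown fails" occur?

Yes

Rotor brake fails [OR]: #2 yaw brake degraded=not, South rotor brake fails=not, Outboard pitch battery trips=occurs → at least one input occurs → occurs.
Converter path down [AND]: Rotor brake fails=occurs, Emergency hydraulic pack is out=occurs, South brake caliper fails=occurs → all inputs occur → occurs.
Emergency stop down [AND]: Auxiliary limit switch is out=occurs, #2 pitch motor failed=occurs, South safety PLC is inoperative=occurs, Aft contactor is inoperative=occurs → all inputs occur → occurs.
Wind turbine shutdown fails [AND]: Converter path down=occurs, Emergency stop down=occurs → all inputs occur → occurs.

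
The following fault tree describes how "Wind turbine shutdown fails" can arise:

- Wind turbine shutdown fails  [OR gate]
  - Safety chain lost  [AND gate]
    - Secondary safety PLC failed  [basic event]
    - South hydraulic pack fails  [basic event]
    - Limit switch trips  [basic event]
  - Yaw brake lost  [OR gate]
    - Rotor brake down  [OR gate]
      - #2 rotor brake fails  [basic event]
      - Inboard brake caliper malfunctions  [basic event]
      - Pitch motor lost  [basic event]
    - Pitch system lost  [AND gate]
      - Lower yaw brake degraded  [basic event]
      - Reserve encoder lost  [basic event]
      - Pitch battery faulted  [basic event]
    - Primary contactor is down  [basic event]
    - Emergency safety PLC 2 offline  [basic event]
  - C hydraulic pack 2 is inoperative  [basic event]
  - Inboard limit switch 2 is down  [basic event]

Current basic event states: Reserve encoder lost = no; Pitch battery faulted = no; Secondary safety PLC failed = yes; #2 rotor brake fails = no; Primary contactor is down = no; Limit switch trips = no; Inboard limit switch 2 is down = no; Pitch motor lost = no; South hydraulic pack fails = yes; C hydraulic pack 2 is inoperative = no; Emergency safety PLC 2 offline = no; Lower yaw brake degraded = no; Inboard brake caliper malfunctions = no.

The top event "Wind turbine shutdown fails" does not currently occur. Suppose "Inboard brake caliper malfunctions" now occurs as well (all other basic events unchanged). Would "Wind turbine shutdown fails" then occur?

Counterfactual: set "Inboard brake caliper malfunctions" to occurred.
Safety chain lost [AND]: Secondary safety PLC failed=occurs, South hydraulic pack fails=occurs, Limit switch trips=not → not all inputs occur → does not occur.
Rotor brake down [OR]: #2 rotor brake fails=not, Inboard brake caliper malfunctions=occurs, Pitch motor lost=not → at least one input occurs → occurs.
Pitch system lost [AND]: Lower yaw brake degraded=not, Reserve encoder lost=not, Pitch battery faulted=not → not all inputs occur → does not occur.
Yaw brake lost [OR]: Rotor brake down=occurs, Pitch system lost=not, Primary contactor is down=not, Emergency safety PLC 2 offline=not → at least one input occurs → occurs.
Wind turbine shutdown fails [OR]: Safety chain lost=not, Yaw brake lost=occurs, C hydraulic pack 2 is inoperative=not, Inboard limit switch 2 is down=not → at least one input occurs → occurs.

Yes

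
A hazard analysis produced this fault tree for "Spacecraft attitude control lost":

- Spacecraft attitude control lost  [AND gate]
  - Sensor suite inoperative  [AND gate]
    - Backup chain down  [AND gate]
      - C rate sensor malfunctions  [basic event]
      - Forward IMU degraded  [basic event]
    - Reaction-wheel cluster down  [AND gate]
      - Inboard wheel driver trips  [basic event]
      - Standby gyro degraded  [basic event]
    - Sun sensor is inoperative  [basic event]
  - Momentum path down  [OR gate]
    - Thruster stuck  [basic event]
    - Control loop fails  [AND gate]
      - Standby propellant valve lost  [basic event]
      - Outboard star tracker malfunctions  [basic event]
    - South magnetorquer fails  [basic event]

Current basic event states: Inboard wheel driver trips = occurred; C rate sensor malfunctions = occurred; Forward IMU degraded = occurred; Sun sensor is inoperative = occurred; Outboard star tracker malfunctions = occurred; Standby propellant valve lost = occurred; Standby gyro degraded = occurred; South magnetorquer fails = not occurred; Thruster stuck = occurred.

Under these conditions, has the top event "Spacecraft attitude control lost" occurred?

Backup chain down [AND]: C rate sensor malfunctions=occurs, Forward IMU degraded=occurs → all inputs occur → occurs.
Reaction-wheel cluster down [AND]: Inboard wheel driver trips=occurs, Standby gyro degraded=occurs → all inputs occur → occurs.
Sensor suite inoperative [AND]: Backup chain down=occurs, Reaction-wheel cluster down=occurs, Sun sensor is inoperative=occurs → all inputs occur → occurs.
Control loop fails [AND]: Standby propellant valve lost=occurs, Outboard star tracker malfunctions=occurs → all inputs occur → occurs.
Momentum path down [OR]: Thruster stuck=occurs, Control loop fails=occurs, South magnetorquer fails=not → at least one input occurs → occurs.
Spacecraft attitude control lost [AND]: Sensor suite inoperative=occurs, Momentum path down=occurs → all inputs occur → occurs.

Yes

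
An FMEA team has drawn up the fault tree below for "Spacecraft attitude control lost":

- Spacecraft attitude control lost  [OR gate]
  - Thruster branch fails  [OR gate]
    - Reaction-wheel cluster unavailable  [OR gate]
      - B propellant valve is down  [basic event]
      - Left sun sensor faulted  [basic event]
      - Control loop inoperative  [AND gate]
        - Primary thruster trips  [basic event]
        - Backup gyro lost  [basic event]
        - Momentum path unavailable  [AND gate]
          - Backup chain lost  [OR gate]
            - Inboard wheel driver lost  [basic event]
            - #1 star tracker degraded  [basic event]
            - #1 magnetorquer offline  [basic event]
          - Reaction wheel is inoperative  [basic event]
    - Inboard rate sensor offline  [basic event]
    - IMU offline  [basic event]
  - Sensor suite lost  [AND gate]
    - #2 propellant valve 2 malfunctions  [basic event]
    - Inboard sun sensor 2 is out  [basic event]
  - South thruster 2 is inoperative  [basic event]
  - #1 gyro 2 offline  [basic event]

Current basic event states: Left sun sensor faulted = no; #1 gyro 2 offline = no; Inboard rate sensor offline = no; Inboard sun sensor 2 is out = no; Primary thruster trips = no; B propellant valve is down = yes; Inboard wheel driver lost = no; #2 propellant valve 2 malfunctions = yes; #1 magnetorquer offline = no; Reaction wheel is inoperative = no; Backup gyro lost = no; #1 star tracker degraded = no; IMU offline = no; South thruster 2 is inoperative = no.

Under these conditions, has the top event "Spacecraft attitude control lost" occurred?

Backup chain lost [OR]: Inboard wheel driver lost=not, #1 star tracker degraded=not, #1 magnetorquer offline=not → no input occurs → does not occur.
Momentum path unavailable [AND]: Backup chain lost=not, Reaction wheel is inoperative=not → not all inputs occur → does not occur.
Control loop inoperative [AND]: Primary thruster trips=not, Backup gyro lost=not, Momentum path unavailable=not → not all inputs occur → does not occur.
Reaction-wheel cluster unavailable [OR]: B propellant valve is down=occurs, Left sun sensor faulted=not, Control loop inoperative=not → at least one input occurs → occurs.
Thruster branch fails [OR]: Reaction-wheel cluster unavailable=occurs, Inboard rate sensor offline=not, IMU offline=not → at least one input occurs → occurs.
Sensor suite lost [AND]: #2 propellant valve 2 malfunctions=occurs, Inboard sun sensor 2 is out=not → not all inputs occur → does not occur.
Spacecraft attitude control lost [OR]: Thruster branch fails=occurs, Sensor suite lost=not, South thruster 2 is inoperative=not, #1 gyro 2 offline=not → at least one input occurs → occurs.

Yes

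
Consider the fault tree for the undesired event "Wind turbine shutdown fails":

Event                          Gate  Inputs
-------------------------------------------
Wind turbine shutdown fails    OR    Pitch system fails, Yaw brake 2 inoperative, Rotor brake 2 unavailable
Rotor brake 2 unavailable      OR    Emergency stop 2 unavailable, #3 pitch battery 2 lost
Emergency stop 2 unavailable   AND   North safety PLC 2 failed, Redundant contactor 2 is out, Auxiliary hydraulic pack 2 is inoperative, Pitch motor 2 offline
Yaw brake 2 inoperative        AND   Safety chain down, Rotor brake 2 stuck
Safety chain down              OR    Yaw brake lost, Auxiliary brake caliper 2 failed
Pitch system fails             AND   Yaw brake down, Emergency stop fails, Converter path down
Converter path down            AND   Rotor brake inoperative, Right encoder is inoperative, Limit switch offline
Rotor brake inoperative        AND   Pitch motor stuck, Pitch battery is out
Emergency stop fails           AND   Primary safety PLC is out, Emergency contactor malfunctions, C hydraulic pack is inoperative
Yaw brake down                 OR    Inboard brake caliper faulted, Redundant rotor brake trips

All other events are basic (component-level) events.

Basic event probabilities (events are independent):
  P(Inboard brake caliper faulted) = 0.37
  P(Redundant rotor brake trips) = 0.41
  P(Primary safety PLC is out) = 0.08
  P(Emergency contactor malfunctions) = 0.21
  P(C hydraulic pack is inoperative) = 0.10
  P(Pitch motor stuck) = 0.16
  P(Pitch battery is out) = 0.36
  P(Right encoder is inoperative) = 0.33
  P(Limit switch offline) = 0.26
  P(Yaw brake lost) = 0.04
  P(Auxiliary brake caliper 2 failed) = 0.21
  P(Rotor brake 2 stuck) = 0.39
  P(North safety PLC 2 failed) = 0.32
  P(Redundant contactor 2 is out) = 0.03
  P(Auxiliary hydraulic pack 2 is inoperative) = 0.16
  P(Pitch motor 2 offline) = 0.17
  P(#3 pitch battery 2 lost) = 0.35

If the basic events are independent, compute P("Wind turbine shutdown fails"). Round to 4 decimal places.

0.4114

P(Yaw brake down) [OR] = 1 − (1−0.37) × (1−0.41) = 0.628300
P(Emergency stop fails) [AND] = 0.08 × 0.21 × 0.10 = 0.001680
P(Rotor brake inoperative) [AND] = 0.16 × 0.36 = 0.057600
P(Converter path down) [AND] = 0.057600 × 0.33 × 0.26 = 0.004942
P(Pitch system fails) [AND] = 0.628300 × 0.001680 × 0.004942 = 0.000005
P(Safety chain down) [OR] = 1 − (1−0.04) × (1−0.21) = 0.241600
P(Yaw brake 2 inoperative) [AND] = 0.241600 × 0.39 = 0.094224
P(Emergency stop 2 unavailable) [AND] = 0.32 × 0.03 × 0.16 × 0.17 = 0.000261
P(Rotor brake 2 unavailable) [OR] = 1 − (1−0.000261) × (1−0.35) = 0.350170
P(Wind turbine shutdown fails) [OR] = 1 − (1−0.000005) × (1−0.094224) × (1−0.350170) = 0.411403
Rounded to 4 decimal places: P(Wind turbine shutdown fails) ≈ 0.4114.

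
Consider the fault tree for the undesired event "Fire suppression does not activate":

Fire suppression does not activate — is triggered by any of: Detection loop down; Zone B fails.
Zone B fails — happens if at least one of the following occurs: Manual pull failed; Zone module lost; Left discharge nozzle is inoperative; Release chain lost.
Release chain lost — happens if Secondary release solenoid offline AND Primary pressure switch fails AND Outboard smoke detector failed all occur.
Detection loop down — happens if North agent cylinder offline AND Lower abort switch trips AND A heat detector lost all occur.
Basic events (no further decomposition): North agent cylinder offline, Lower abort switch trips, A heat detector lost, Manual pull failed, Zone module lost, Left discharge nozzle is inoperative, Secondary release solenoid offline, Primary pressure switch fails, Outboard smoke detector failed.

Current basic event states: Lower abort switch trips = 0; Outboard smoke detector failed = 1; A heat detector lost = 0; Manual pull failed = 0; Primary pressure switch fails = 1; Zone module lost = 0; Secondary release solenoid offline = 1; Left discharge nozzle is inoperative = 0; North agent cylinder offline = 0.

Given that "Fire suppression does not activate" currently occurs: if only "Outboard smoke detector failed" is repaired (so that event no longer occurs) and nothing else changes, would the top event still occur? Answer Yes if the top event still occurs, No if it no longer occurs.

No

Counterfactual: set "Outboard smoke detector failed" to not occurred.
Detection loop down [AND]: North agent cylinder offline=not, Lower abort switch trips=not, A heat detector lost=not → not all inputs occur → does not occur.
Release chain lost [AND]: Secondary release solenoid offline=occurs, Primary pressure switch fails=occurs, Outboard smoke detector failed=not → not all inputs occur → does not occur.
Zone B fails [OR]: Manual pull failed=not, Zone module lost=not, Left discharge nozzle is inoperative=not, Release chain lost=not → no input occurs → does not occur.
Fire suppression does not activate [OR]: Detection loop down=not, Zone B fails=not → no input occurs → does not occur.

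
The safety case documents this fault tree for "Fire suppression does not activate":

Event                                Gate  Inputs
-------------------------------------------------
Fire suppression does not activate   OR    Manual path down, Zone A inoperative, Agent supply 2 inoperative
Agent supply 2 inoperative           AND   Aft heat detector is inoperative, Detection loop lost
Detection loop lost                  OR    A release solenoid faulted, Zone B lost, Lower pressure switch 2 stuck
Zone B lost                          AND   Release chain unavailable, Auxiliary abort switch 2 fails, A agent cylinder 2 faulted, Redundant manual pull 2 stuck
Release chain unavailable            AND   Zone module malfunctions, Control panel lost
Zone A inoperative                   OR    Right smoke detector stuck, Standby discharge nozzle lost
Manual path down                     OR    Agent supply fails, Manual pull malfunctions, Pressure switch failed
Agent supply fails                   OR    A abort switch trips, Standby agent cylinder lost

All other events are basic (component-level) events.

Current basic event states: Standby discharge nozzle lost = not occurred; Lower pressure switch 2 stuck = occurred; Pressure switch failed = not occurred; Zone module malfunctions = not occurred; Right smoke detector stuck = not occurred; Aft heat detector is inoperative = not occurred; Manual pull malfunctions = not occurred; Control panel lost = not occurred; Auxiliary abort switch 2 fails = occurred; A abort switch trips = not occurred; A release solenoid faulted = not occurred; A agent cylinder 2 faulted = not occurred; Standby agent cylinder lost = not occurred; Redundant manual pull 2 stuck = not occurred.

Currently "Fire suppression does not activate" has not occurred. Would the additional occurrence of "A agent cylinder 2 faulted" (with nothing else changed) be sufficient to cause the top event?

Counterfactual: set "A agent cylinder 2 faulted" to occurred.
Agent supply fails [OR]: A abort switch trips=not, Standby agent cylinder lost=not → no input occurs → does not occur.
Manual path down [OR]: Agent supply fails=not, Manual pull malfunctions=not, Pressure switch failed=not → no input occurs → does not occur.
Zone A inoperative [OR]: Right smoke detector stuck=not, Standby discharge nozzle lost=not → no input occurs → does not occur.
Release chain unavailable [AND]: Zone module malfunctions=not, Control panel lost=not → not all inputs occur → does not occur.
Zone B lost [AND]: Release chain unavailable=not, Auxiliary abort switch 2 fails=occurs, A agent cylinder 2 faulted=occurs, Redundant manual pull 2 stuck=not → not all inputs occur → does not occur.
Detection loop lost [OR]: A release solenoid faulted=not, Zone B lost=not, Lower pressure switch 2 stuck=occurs → at least one input occurs → occurs.
Agent supply 2 inoperative [AND]: Aft heat detector is inoperative=not, Detection loop lost=occurs → not all inputs occur → does not occur.
Fire suppression does not activate [OR]: Manual path down=not, Zone A inoperative=not, Agent supply 2 inoperative=not → no input occurs → does not occur.

No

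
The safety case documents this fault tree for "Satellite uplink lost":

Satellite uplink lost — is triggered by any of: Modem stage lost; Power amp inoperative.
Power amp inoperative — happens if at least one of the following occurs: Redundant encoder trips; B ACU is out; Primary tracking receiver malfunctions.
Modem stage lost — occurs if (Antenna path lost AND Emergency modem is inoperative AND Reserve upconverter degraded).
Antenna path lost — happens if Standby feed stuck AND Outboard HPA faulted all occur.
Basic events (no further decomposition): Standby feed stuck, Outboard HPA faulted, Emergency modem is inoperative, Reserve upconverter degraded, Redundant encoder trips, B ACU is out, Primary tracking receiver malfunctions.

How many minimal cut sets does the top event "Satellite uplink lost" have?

4

Antenna path lost [AND]: one cut set from each child combined → 1 × 1 = 1 cut set(s).
Modem stage lost [AND]: one cut set from each child combined → 1 × 1 × 1 = 1 cut set(s).
Power amp inoperative [OR]: union of children's cut sets → 3 cut set(s).
Satellite uplink lost [OR]: union of children's cut sets → 4 cut set(s).
Minimal cut sets: {Emergency modem is inoperative, Outboard HPA faulted, Reserve upconverter degraded, Standby feed stuck}; {Redundant encoder trips}; {B ACU is out}; {Primary tracking receiver malfunctions}.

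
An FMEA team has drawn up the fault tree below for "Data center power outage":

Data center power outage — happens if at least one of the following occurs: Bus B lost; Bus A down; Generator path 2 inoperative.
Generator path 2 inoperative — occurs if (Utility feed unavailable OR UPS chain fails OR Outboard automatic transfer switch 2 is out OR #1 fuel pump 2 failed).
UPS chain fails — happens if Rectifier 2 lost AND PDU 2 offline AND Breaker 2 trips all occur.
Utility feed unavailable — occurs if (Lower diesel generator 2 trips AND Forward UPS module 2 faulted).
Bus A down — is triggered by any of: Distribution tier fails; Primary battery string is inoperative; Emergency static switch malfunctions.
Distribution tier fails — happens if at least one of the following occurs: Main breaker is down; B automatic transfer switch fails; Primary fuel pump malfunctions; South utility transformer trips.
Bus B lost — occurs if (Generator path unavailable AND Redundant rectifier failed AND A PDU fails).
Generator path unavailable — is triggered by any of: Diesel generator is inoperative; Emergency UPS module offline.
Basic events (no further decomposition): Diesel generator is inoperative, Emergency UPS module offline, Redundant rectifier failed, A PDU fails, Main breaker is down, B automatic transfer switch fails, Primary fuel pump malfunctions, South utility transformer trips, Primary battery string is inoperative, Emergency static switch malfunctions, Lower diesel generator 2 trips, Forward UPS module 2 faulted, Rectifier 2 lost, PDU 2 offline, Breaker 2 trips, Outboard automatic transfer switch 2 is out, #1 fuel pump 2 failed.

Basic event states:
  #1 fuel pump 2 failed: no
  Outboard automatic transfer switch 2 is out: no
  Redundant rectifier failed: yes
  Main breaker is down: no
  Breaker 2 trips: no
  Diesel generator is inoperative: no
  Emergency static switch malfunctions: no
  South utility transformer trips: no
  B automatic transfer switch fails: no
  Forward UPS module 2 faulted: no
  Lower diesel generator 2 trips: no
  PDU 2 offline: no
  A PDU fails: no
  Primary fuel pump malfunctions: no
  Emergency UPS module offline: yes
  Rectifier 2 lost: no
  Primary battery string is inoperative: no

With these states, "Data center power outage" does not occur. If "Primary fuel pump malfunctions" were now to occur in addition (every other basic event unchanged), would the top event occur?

Yes

Counterfactual: set "Primary fuel pump malfunctions" to occurred.
Generator path unavailable [OR]: Diesel generator is inoperative=not, Emergency UPS module offline=occurs → at least one input occurs → occurs.
Bus B lost [AND]: Generator path unavailable=occurs, Redundant rectifier failed=occurs, A PDU fails=not → not all inputs occur → does not occur.
Distribution tier fails [OR]: Main breaker is down=not, B automatic transfer switch fails=not, Primary fuel pump malfunctions=occurs, South utility transformer trips=not → at least one input occurs → occurs.
Bus A down [OR]: Distribution tier fails=occurs, Primary battery string is inoperative=not, Emergency static switch malfunctions=not → at least one input occurs → occurs.
Utility feed unavailable [AND]: Lower diesel generator 2 trips=not, Forward UPS module 2 faulted=not → not all inputs occur → does not occur.
UPS chain fails [AND]: Rectifier 2 lost=not, PDU 2 offline=not, Breaker 2 trips=not → not all inputs occur → does not occur.
Generator path 2 inoperative [OR]: Utility feed unavailable=not, UPS chain fails=not, Outboard automatic transfer switch 2 is out=not, #1 fuel pump 2 failed=not → no input occurs → does not occur.
Data center power outage [OR]: Bus B lost=not, Bus A down=occurs, Generator path 2 inoperative=not → at least one input occurs → occurs.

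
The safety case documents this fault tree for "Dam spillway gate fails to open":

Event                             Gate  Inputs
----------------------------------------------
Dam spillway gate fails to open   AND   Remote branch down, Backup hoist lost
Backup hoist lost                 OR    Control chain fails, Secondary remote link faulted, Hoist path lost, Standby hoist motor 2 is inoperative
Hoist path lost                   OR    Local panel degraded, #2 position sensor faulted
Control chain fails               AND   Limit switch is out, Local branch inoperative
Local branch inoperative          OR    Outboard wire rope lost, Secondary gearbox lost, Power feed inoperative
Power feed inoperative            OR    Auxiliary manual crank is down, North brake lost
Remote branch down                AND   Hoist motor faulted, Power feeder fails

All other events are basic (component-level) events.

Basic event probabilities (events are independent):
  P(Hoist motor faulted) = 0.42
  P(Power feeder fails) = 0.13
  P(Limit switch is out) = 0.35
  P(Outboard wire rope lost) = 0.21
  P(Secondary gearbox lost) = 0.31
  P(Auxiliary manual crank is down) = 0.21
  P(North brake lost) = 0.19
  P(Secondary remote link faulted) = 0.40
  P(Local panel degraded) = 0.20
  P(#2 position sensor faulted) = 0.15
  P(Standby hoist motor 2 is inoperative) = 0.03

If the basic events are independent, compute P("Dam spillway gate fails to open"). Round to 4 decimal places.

0.0379

P(Remote branch down) [AND] = 0.42 × 0.13 = 0.054600
P(Power feed inoperative) [OR] = 1 − (1−0.21) × (1−0.19) = 0.360100
P(Local branch inoperative) [OR] = 1 − (1−0.21) × (1−0.31) × (1−0.360100) = 0.651191
P(Control chain fails) [AND] = 0.35 × 0.651191 = 0.227917
P(Hoist path lost) [OR] = 1 − (1−0.20) × (1−0.15) = 0.320000
P(Backup hoist lost) [OR] = 1 − (1−0.227917) × (1−0.40) × (1−0.320000) × (1−0.03) = 0.694440
P(Dam spillway gate fails to open) [AND] = 0.054600 × 0.694440 = 0.037916
Rounded to 4 decimal places: P(Dam spillway gate fails to open) ≈ 0.0379.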